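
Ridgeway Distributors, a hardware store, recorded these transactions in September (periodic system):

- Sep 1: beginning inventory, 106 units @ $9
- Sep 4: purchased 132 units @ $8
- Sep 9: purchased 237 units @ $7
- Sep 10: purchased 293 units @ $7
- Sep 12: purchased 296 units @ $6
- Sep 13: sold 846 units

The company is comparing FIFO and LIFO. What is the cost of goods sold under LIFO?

COGS = $5,646

FIFO COGS: 106 @ $9 + 132 @ $8 + 237 @ $7 + 293 @ $7 + 78 @ $6 = $6,188
LIFO COGS: 296 @ $6 + 293 @ $7 + 237 @ $7 + 20 @ $8 = $5,646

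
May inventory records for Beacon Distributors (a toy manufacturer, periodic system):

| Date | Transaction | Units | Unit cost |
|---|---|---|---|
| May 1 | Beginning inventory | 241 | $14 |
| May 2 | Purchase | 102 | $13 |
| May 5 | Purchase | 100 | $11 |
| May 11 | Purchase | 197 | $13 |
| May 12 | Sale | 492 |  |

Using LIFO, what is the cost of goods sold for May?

COGS = $6,289

May 12, 492 sold [LIFO — newest first]: 197 @ $13 + 100 @ $11 + 102 @ $13 + 93 @ $14 = $6,289
Ending inventory: 148 @ $14 = $2,072
Check: goods available $8,361 = COGS $6,289 + ending $2,072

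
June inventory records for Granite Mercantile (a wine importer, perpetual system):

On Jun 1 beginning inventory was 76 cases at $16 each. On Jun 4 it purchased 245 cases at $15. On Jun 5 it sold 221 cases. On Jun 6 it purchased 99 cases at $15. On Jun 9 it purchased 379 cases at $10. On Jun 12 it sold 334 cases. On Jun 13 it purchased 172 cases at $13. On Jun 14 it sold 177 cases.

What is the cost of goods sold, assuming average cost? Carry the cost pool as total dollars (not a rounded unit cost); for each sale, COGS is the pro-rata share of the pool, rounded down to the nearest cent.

COGS = $9,468.48

After Jun 1: 76 on hand, pool $1,216.00 (≈ $16.0000 each)
After Jun 4: 321 on hand, pool $4,891.00 (≈ $15.2368 each)
Jun 5, sell 221: 221/321 × $4,891.00 → $3,367.32
After Jun 6: 199 on hand, pool $3,008.68 (≈ $15.1190 each)
After Jun 9: 578 on hand, pool $6,798.68 (≈ $11.7624 each)
Jun 12, sell 334: 334/578 × $6,798.68 → $3,928.64
After Jun 13: 416 on hand, pool $5,106.04 (≈ $12.2741 each)
Jun 14, sell 177: 177/416 × $5,106.04 → $2,172.52
Total COGS = $3,367.32 + $3,928.64 + $2,172.52 = $9,468.48
Ending inventory (cost pool remaining) = $2,933.52
Check: goods available $12,402.00 = COGS $9,468.48 + ending $2,933.52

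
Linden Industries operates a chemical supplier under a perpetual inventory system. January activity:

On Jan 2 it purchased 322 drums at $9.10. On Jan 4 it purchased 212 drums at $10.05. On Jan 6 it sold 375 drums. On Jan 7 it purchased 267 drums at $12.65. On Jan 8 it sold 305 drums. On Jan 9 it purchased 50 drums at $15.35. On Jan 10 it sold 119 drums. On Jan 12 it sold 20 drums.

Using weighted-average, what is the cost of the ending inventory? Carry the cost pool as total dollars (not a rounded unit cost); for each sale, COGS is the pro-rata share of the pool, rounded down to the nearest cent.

After Jan 2: 322 on hand, pool $2,930.20 (≈ $9.1000 each)
After Jan 4: 534 on hand, pool $5,060.80 (≈ $9.4772 each)
Jan 6, sell 375: 375/534 × $5,060.80 → $3,553.93
After Jan 7: 426 on hand, pool $4,884.42 (≈ $11.4658 each)
Jan 8, sell 305: 305/426 × $4,884.42 → $3,497.06
After Jan 9: 171 on hand, pool $2,154.86 (≈ $12.6015 each)
Jan 10, sell 119: 119/171 × $2,154.86 → $1,499.58
Jan 12, sell 20: 20/52 × $655.28 → $252.03
Total COGS = $3,553.93 + $3,497.06 + $1,499.58 + $252.03 = $8,802.60
Ending inventory (cost pool remaining) = $403.25

Ending inventory = $403.25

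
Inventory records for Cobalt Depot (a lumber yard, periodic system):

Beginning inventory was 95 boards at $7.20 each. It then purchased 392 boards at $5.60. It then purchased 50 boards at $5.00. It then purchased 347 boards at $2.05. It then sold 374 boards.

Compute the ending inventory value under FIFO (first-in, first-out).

Ending inventory = $1,594.15

Sale 1 (374) [FIFO — oldest first]: 95 @ $7.20 + 279 @ $5.60 = $2,246.40
Ending inventory: 113 @ $5.60 + 50 @ $5.00 + 347 @ $2.05 = $1,594.15
Check: goods available $3,840.55 = COGS $2,246.40 + ending $1,594.15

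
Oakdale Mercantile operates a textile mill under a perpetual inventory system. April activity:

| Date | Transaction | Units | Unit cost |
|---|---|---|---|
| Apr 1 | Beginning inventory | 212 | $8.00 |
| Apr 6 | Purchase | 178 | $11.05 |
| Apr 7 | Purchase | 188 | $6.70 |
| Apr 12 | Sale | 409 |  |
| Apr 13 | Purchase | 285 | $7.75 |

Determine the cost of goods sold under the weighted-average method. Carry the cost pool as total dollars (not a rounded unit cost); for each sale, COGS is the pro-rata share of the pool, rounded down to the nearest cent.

COGS = $3,483.22

After Apr 1: 212 on hand, pool $1,696.00 (≈ $8.0000 each)
After Apr 6: 390 on hand, pool $3,662.90 (≈ $9.3921 each)
After Apr 7: 578 on hand, pool $4,922.50 (≈ $8.5164 each)
Apr 12, sell 409: 409/578 × $4,922.50 → $3,483.22
After Apr 13: 454 on hand, pool $3,648.03 (≈ $8.0353 each)
Ending inventory (cost pool remaining) = $3,648.03
Check: goods available $7,131.25 = COGS $3,483.22 + ending $3,648.03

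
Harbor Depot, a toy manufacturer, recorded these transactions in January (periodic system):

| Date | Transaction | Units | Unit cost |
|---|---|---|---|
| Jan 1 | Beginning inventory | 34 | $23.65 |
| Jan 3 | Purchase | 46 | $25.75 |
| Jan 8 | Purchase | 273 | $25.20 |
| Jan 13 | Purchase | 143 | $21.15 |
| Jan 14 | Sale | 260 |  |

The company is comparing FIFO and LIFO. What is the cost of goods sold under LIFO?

FIFO COGS: 34 @ $23.65 + 46 @ $25.75 + 180 @ $25.20 = $6,524.60
LIFO COGS: 143 @ $21.15 + 117 @ $25.20 = $5,972.85

COGS = $5,972.85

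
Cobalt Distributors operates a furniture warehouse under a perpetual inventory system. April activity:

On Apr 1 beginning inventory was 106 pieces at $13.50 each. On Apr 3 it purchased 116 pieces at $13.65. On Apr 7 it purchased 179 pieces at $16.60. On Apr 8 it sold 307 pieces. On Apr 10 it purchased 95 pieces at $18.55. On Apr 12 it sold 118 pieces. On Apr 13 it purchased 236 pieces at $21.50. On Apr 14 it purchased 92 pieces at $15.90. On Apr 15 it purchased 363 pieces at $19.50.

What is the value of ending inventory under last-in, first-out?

Ending inventory = $14,573.80

Apr 8, 307 sold [LIFO — newest first]: 179 @ $16.60 + 116 @ $13.65 + 12 @ $13.50 = $4,716.80
Apr 12, 118 sold [LIFO — newest first]: 95 @ $18.55 + 23 @ $13.50 = $2,072.75
Total COGS = $4,716.80 + $2,072.75 = $6,789.55
Ending inventory: 71 @ $13.50 + 236 @ $21.50 + 92 @ $15.90 + 363 @ $19.50 = $14,573.80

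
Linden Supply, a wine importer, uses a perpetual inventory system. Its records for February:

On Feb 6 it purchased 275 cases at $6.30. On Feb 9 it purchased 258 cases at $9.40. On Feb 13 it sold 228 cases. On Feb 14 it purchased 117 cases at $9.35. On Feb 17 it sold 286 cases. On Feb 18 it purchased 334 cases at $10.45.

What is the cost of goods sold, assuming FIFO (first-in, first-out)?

COGS = $3,979.10

Feb 13, 228 sold [FIFO — oldest first]: 228 @ $6.30 = $1,436.40
Feb 17, 286 sold [FIFO — oldest first]: 47 @ $6.30 + 239 @ $9.40 = $2,542.70
Total COGS = $1,436.40 + $2,542.70 = $3,979.10
Ending inventory: 19 @ $9.40 + 117 @ $9.35 + 334 @ $10.45 = $4,762.85
Check: goods available $8,741.95 = COGS $3,979.10 + ending $4,762.85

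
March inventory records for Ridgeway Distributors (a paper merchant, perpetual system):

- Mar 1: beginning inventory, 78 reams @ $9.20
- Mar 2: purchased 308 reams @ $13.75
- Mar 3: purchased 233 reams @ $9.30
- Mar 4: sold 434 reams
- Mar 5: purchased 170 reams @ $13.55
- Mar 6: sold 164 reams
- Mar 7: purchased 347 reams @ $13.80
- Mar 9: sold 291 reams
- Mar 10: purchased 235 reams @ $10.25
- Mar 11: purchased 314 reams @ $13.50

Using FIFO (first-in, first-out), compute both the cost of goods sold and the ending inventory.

Mar 4, 434 sold [FIFO — oldest first]: 78 @ $9.20 + 308 @ $13.75 + 48 @ $9.30 = $5,399.00
Mar 6, 164 sold [FIFO — oldest first]: 164 @ $9.30 = $1,525.20
Mar 9, 291 sold [FIFO — oldest first]: 21 @ $9.30 + 170 @ $13.55 + 100 @ $13.80 = $3,878.80
Total COGS = $5,399.00 + $1,525.20 + $3,878.80 = $10,803.00
Ending inventory: 247 @ $13.80 + 235 @ $10.25 + 314 @ $13.50 = $10,056.35
Check: goods available $20,859.35 = COGS $10,803.00 + ending $10,056.35

COGS = $10,803.00; ending inventory = $10,056.35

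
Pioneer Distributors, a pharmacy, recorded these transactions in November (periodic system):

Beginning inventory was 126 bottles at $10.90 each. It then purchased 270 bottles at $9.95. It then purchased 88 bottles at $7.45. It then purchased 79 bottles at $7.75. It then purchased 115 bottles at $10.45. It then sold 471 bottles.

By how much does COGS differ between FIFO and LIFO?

$268.50

FIFO COGS: 126 @ $10.90 + 270 @ $9.95 + 75 @ $7.45 = $4,618.65
LIFO COGS: 115 @ $10.45 + 79 @ $7.75 + 88 @ $7.45 + 189 @ $9.95 = $4,350.15
Difference = |$4,618.65 − $4,350.15| = $268.50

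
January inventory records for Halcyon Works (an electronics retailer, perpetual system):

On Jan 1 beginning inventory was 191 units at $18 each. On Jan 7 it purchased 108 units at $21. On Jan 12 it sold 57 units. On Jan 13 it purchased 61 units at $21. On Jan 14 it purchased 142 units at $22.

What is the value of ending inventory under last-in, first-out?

Ending inventory = $8,914

Jan 12, 57 sold [LIFO — newest first]: 57 @ $21 = $1,197
Ending inventory: 191 @ $18 + 51 @ $21 + 61 @ $21 + 142 @ $22 = $8,914
Check: goods available $10,111 = COGS $1,197 + ending $8,914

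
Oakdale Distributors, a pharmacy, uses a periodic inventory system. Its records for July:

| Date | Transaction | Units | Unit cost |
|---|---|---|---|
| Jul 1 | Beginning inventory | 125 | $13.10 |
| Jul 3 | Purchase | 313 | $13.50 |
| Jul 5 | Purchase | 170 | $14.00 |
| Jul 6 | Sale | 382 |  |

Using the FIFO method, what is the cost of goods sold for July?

COGS = $5,107.00

Jul 6, 382 sold [FIFO — oldest first]: 125 @ $13.10 + 257 @ $13.50 = $5,107.00
Ending inventory: 56 @ $13.50 + 170 @ $14.00 = $3,136.00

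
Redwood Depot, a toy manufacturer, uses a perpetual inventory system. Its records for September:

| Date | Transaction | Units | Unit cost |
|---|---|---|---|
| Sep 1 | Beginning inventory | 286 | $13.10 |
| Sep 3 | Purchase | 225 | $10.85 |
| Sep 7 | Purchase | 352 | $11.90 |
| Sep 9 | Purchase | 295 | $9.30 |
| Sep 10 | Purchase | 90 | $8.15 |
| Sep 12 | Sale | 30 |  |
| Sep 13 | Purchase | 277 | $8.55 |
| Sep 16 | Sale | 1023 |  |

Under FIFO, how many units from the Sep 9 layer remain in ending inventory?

Sep 12, 30 sold [FIFO — oldest first]: 30 @ $13.10 = $393.00
Sep 16, 1023 sold [FIFO — oldest first]: 256 @ $13.10 + 225 @ $10.85 + 352 @ $11.90 + 190 @ $9.30 = $11,750.65
Total COGS = $393.00 + $11,750.65 = $12,143.65
Ending inventory: 105 @ $9.30 + 90 @ $8.15 + 277 @ $8.55 = $4,078.35

105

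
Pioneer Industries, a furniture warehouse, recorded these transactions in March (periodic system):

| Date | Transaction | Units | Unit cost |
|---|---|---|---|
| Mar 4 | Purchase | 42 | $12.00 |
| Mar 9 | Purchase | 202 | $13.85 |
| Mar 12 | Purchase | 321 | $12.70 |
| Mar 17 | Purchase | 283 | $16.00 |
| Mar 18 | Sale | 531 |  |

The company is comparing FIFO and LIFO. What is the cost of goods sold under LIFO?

FIFO COGS: 42 @ $12.00 + 202 @ $13.85 + 287 @ $12.70 = $6,946.60
LIFO COGS: 283 @ $16.00 + 248 @ $12.70 = $7,677.60

COGS = $7,677.60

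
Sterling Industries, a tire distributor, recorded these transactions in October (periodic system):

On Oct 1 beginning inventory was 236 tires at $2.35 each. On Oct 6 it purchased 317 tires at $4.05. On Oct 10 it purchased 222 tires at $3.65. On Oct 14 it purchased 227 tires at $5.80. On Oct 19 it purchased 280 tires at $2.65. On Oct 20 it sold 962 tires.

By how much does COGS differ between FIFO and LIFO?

$79.20

FIFO COGS: 236 @ $2.35 + 317 @ $4.05 + 222 @ $3.65 + 187 @ $5.80 = $3,733.35
LIFO COGS: 280 @ $2.65 + 227 @ $5.80 + 222 @ $3.65 + 233 @ $4.05 = $3,812.55
Difference = |$3,733.35 − $3,812.55| = $79.20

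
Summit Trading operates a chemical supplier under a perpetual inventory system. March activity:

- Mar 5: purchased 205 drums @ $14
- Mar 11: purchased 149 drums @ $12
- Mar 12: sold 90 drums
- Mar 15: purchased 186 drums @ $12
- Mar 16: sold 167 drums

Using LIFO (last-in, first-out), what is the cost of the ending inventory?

Mar 12, 90 sold [LIFO — newest first]: 90 @ $12 = $1,080
Mar 16, 167 sold [LIFO — newest first]: 167 @ $12 = $2,004
Total COGS = $1,080 + $2,004 = $3,084
Ending inventory: 205 @ $14 + 59 @ $12 + 19 @ $12 = $3,806

Ending inventory = $3,806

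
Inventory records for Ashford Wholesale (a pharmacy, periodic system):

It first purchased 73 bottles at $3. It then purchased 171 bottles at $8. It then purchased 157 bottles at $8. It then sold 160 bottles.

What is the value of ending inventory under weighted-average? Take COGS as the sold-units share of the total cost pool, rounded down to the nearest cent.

Sale 1, sell 160: 160/401 × $2,843.00 → $1,134.36
Ending inventory (cost pool remaining) = $1,708.64

Ending inventory = $1,708.64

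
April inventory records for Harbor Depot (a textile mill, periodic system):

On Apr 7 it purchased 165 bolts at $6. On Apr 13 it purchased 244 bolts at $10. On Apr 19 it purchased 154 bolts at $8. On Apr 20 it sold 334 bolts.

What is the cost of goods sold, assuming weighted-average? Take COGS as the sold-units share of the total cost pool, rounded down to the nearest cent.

Apr 20, sell 334: 334/563 × $4,662.00 → $2,765.73
Ending inventory (cost pool remaining) = $1,896.27

COGS = $2,765.73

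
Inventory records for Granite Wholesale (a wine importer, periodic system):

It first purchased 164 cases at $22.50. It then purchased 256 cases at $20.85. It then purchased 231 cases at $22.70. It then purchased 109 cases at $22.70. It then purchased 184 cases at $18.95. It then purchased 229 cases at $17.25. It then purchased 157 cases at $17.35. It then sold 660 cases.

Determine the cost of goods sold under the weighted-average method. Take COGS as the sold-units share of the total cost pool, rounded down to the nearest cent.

COGS = $13,352.14

Sale 1, sell 660: 660/1330 × $26,906.60 → $13,352.14
Ending inventory (cost pool remaining) = $13,554.46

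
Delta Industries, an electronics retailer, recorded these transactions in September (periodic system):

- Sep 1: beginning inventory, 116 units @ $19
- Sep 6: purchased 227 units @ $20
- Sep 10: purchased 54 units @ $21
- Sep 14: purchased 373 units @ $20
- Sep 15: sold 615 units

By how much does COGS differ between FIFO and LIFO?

$116

FIFO COGS: 116 @ $19 + 227 @ $20 + 54 @ $21 + 218 @ $20 = $12,238
LIFO COGS: 373 @ $20 + 54 @ $21 + 188 @ $20 = $12,354
Difference = |$12,238 − $12,354| = $116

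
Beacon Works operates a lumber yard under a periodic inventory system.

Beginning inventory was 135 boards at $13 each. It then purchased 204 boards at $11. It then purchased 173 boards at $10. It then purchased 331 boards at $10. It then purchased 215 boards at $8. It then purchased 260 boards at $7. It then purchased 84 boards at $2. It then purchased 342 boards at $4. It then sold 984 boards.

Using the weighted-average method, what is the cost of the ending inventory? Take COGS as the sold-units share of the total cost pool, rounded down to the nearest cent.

Ending inventory = $6,151.04

Sale 1, sell 984: 984/1744 × $14,115.00 → $7,963.96
Ending inventory (cost pool remaining) = $6,151.04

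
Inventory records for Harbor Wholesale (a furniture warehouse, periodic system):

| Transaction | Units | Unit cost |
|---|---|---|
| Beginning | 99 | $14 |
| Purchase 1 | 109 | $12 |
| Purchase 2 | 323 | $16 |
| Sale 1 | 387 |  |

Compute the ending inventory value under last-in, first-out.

Sale 1 (387) [LIFO — newest first]: 323 @ $16 + 64 @ $12 = $5,936
Ending inventory: 99 @ $14 + 45 @ $12 = $1,926

Ending inventory = $1,926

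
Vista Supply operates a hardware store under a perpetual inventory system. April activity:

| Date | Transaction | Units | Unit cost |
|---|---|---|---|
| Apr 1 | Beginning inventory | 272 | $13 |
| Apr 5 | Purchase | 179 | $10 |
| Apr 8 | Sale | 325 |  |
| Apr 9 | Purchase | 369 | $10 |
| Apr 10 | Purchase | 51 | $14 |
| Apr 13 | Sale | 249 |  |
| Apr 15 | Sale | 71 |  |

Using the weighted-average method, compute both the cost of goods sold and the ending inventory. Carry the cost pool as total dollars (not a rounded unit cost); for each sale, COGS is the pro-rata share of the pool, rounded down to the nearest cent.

COGS = $7,291.19; ending inventory = $2,438.81

After Apr 1: 272 on hand, pool $3,536.00 (≈ $13.0000 each)
After Apr 5: 451 on hand, pool $5,326.00 (≈ $11.8093 each)
Apr 8, sell 325: 325/451 × $5,326.00 → $3,838.02
After Apr 9: 495 on hand, pool $5,177.98 (≈ $10.4606 each)
After Apr 10: 546 on hand, pool $5,891.98 (≈ $10.7912 each)
Apr 13, sell 249: 249/546 × $5,891.98 → $2,687.00
Apr 15, sell 71: 71/297 × $3,204.98 → $766.17
Total COGS = $3,838.02 + $2,687.00 + $766.17 = $7,291.19
Ending inventory (cost pool remaining) = $2,438.81
Check: goods available $9,730.00 = COGS $7,291.19 + ending $2,438.81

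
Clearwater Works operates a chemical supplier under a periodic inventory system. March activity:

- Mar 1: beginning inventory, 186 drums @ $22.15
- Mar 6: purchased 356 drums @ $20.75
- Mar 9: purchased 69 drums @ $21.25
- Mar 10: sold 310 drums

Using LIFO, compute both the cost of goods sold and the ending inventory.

Mar 10, 310 sold [LIFO — newest first]: 69 @ $21.25 + 241 @ $20.75 = $6,467.00
Ending inventory: 186 @ $22.15 + 115 @ $20.75 = $6,506.15

COGS = $6,467.00; ending inventory = $6,506.15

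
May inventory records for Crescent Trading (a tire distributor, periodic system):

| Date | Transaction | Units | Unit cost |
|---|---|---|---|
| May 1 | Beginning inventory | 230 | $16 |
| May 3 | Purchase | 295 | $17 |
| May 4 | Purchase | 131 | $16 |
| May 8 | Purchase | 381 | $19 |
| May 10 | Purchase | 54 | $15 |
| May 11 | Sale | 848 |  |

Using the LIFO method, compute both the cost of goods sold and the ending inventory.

May 11, 848 sold [LIFO — newest first]: 54 @ $15 + 381 @ $19 + 131 @ $16 + 282 @ $17 = $14,939
Ending inventory: 230 @ $16 + 13 @ $17 = $3,901

COGS = $14,939; ending inventory = $3,901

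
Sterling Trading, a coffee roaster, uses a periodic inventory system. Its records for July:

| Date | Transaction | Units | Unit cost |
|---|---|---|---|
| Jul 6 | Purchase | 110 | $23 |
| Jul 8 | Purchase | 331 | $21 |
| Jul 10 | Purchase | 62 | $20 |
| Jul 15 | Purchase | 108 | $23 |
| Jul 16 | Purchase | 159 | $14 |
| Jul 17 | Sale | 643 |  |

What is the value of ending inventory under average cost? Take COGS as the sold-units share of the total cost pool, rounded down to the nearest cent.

Jul 17, sell 643: 643/770 × $15,431.00 → $12,885.88
Ending inventory (cost pool remaining) = $2,545.12
Check: goods available $15,431.00 = COGS $12,885.88 + ending $2,545.12

Ending inventory = $2,545.12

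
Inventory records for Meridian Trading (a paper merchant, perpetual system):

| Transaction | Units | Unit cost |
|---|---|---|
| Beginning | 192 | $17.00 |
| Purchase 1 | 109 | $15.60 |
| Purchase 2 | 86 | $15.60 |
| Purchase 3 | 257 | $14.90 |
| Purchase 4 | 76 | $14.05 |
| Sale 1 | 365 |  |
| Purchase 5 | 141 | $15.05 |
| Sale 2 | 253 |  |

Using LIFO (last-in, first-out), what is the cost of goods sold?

Sale 1 (365) [LIFO — newest first]: 76 @ $14.05 + 257 @ $14.90 + 32 @ $15.60 = $5,396.30
Sale 2 (253) [LIFO — newest first]: 141 @ $15.05 + 54 @ $15.60 + 58 @ $15.60 = $3,869.25
Total COGS = $5,396.30 + $3,869.25 = $9,265.55
Ending inventory: 192 @ $17.00 + 51 @ $15.60 = $4,059.60

COGS = $9,265.55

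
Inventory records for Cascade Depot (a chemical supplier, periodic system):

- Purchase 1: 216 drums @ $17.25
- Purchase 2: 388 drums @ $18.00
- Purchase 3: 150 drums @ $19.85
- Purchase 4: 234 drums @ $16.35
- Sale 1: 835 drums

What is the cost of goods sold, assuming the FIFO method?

COGS = $15,011.85

Sale 1 (835) [FIFO — oldest first]: 216 @ $17.25 + 388 @ $18.00 + 150 @ $19.85 + 81 @ $16.35 = $15,011.85
Ending inventory: 153 @ $16.35 = $2,501.55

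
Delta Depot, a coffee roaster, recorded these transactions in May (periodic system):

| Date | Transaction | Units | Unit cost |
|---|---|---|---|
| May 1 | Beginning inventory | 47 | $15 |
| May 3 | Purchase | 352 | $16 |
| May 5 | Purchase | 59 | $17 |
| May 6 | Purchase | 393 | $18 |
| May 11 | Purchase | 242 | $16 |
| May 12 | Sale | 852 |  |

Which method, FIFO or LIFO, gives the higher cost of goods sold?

LIFO

FIFO COGS: 47 @ $15 + 352 @ $16 + 59 @ $17 + 393 @ $18 + 1 @ $16 = $14,430
LIFO COGS: 242 @ $16 + 393 @ $18 + 59 @ $17 + 158 @ $16 = $14,477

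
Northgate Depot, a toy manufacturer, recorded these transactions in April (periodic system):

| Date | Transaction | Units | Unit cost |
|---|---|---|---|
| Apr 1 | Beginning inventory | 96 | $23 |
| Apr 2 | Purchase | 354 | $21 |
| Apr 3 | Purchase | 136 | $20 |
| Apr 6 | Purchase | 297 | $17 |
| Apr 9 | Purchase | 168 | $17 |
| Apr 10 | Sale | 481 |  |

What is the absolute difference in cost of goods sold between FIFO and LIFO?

$2,037

FIFO COGS: 96 @ $23 + 354 @ $21 + 31 @ $20 = $10,262
LIFO COGS: 168 @ $17 + 297 @ $17 + 16 @ $20 = $8,225
Difference = |$10,262 − $8,225| = $2,037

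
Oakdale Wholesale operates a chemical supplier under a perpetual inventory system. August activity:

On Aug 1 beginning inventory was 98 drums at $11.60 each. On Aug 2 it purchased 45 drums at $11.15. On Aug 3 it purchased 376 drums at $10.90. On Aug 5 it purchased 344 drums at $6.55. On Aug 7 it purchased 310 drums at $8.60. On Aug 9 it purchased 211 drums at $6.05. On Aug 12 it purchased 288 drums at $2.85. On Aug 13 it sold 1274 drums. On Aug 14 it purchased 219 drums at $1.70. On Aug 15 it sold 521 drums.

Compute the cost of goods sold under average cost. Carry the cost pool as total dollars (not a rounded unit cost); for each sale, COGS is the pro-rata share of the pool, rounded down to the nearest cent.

After Aug 1: 98 on hand, pool $1,136.80 (≈ $11.6000 each)
After Aug 2: 143 on hand, pool $1,638.55 (≈ $11.4584 each)
After Aug 3: 519 on hand, pool $5,736.95 (≈ $11.0539 each)
After Aug 5: 863 on hand, pool $7,990.15 (≈ $9.2586 each)
After Aug 7: 1173 on hand, pool $10,656.15 (≈ $9.0845 each)
After Aug 9: 1384 on hand, pool $11,932.70 (≈ $8.6219 each)
After Aug 12: 1672 on hand, pool $12,753.50 (≈ $7.6277 each)
Aug 13, sell 1274: 1274/1672 × $12,753.50 → $9,717.67
After Aug 14: 617 on hand, pool $3,408.13 (≈ $5.5237 each)
Aug 15, sell 521: 521/617 × $3,408.13 → $2,877.85
Total COGS = $9,717.67 + $2,877.85 = $12,595.52
Ending inventory (cost pool remaining) = $530.28

COGS = $12,595.52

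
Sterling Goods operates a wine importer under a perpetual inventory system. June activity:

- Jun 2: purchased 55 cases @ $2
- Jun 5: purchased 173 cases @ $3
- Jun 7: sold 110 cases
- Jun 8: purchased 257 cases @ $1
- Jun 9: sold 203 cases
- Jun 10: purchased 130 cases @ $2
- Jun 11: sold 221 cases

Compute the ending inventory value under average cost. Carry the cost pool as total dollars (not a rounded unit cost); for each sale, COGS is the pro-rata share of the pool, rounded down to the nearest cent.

After Jun 2: 55 on hand, pool $110.00 (≈ $2.0000 each)
After Jun 5: 228 on hand, pool $629.00 (≈ $2.7588 each)
Jun 7, sell 110: 110/228 × $629.00 → $303.46
After Jun 8: 375 on hand, pool $582.54 (≈ $1.5534 each)
Jun 9, sell 203: 203/375 × $582.54 → $315.34
After Jun 10: 302 on hand, pool $527.20 (≈ $1.7457 each)
Jun 11, sell 221: 221/302 × $527.20 → $385.79
Total COGS = $303.46 + $315.34 + $385.79 = $1,004.59
Ending inventory (cost pool remaining) = $141.41

Ending inventory = $141.41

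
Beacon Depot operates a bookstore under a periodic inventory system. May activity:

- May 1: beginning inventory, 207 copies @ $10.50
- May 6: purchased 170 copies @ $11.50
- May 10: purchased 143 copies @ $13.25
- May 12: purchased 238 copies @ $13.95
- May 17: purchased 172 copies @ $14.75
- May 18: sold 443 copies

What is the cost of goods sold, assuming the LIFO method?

May 18, 443 sold [LIFO — newest first]: 172 @ $14.75 + 238 @ $13.95 + 33 @ $13.25 = $6,294.35
Ending inventory: 207 @ $10.50 + 170 @ $11.50 + 110 @ $13.25 = $5,586.00
Check: goods available $11,880.35 = COGS $6,294.35 + ending $5,586.00

COGS = $6,294.35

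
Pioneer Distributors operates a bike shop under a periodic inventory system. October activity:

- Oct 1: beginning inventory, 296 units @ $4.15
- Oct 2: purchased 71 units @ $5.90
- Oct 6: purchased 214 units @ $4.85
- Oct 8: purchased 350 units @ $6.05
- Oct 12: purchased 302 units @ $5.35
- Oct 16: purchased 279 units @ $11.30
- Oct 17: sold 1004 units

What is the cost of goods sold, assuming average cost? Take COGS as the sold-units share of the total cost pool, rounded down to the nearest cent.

Oct 17, sell 1004: 1004/1512 × $9,571.10 → $6,355.41
Ending inventory (cost pool remaining) = $3,215.69

COGS = $6,355.41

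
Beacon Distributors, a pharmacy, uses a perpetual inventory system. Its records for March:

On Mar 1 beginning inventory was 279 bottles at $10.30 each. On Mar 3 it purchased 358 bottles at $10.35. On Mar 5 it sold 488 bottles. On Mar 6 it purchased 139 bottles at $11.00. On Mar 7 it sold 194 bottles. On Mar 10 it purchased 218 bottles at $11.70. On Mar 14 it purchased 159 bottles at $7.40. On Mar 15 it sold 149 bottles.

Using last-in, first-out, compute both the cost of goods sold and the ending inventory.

Mar 5, 488 sold [LIFO — newest first]: 358 @ $10.35 + 130 @ $10.30 = $5,044.30
Mar 7, 194 sold [LIFO — newest first]: 139 @ $11.00 + 55 @ $10.30 = $2,095.50
Mar 15, 149 sold [LIFO — newest first]: 149 @ $7.40 = $1,102.60
Total COGS = $5,044.30 + $2,095.50 + $1,102.60 = $8,242.40
Ending inventory: 94 @ $10.30 + 218 @ $11.70 + 10 @ $7.40 = $3,592.80
Check: goods available $11,835.20 = COGS $8,242.40 + ending $3,592.80

COGS = $8,242.40; ending inventory = $3,592.80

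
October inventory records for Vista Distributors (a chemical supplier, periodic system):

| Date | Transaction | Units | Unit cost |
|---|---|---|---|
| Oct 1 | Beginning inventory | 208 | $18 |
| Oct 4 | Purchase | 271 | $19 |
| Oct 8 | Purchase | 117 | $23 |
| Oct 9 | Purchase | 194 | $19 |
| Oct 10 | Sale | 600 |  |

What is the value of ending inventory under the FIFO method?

Ending inventory = $3,610

Oct 10, 600 sold [FIFO — oldest first]: 208 @ $18 + 271 @ $19 + 117 @ $23 + 4 @ $19 = $11,660
Ending inventory: 190 @ $19 = $3,610
Check: goods available $15,270 = COGS $11,660 + ending $3,610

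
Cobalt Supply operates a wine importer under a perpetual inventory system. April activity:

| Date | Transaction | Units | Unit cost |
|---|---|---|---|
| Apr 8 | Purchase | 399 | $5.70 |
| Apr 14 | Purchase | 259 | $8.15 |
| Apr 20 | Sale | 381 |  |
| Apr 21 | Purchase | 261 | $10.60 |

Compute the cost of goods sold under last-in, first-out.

Apr 20, 381 sold [LIFO — newest first]: 259 @ $8.15 + 122 @ $5.70 = $2,806.25
Ending inventory: 277 @ $5.70 + 261 @ $10.60 = $4,345.50

COGS = $2,806.25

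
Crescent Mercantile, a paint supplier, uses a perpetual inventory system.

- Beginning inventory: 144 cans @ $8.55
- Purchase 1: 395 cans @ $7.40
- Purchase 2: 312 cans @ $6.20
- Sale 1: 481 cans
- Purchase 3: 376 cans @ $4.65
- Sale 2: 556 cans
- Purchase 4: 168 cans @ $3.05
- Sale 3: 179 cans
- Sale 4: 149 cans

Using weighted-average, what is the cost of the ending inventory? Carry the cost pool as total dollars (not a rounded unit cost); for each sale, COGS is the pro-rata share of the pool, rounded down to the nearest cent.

Ending inventory = $136.76

After Beginning: 144 on hand, pool $1,231.20 (≈ $8.5500 each)
After Purchase 1: 539 on hand, pool $4,154.20 (≈ $7.7072 each)
After Purchase 2: 851 on hand, pool $6,088.60 (≈ $7.1546 each)
Sale 1, sell 481: 481/851 × $6,088.60 → $3,441.38
After Purchase 3: 746 on hand, pool $4,395.62 (≈ $5.8923 each)
Sale 2, sell 556: 556/746 × $4,395.62 → $3,276.09
After Purchase 4: 358 on hand, pool $1,631.93 (≈ $4.5585 each)
Sale 3, sell 179: 179/358 × $1,631.93 → $815.96
Sale 4, sell 149: 149/179 × $815.97 → $679.21
Total COGS = $3,441.38 + $3,276.09 + $815.96 + $679.21 = $8,212.64
Ending inventory (cost pool remaining) = $136.76
Check: goods available $8,349.40 = COGS $8,212.64 + ending $136.76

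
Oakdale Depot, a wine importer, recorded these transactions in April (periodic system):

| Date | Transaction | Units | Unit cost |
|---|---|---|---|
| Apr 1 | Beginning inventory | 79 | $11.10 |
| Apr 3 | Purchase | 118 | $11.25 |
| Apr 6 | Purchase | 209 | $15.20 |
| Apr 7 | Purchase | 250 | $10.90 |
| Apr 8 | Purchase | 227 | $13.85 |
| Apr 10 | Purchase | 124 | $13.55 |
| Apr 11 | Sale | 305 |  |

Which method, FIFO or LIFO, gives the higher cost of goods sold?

LIFO

FIFO COGS: 79 @ $11.10 + 118 @ $11.25 + 108 @ $15.20 = $3,846.00
LIFO COGS: 124 @ $13.55 + 181 @ $13.85 = $4,187.05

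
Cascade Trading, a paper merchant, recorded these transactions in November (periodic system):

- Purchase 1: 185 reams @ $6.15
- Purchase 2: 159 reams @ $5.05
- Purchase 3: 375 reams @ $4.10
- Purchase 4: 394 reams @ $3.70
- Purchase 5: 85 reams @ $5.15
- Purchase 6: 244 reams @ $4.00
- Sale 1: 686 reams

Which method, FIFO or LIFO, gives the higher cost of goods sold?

FIFO

FIFO COGS: 185 @ $6.15 + 159 @ $5.05 + 342 @ $4.10 = $3,342.90
LIFO COGS: 244 @ $4.00 + 85 @ $5.15 + 357 @ $3.70 = $2,734.65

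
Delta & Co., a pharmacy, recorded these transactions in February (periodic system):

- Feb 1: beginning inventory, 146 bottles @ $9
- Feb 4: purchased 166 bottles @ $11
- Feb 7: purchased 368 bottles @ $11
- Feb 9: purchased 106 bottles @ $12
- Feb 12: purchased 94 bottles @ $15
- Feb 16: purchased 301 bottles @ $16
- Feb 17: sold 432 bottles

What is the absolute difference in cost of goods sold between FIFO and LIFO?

$2,210

FIFO COGS: 146 @ $9 + 166 @ $11 + 120 @ $11 = $4,460
LIFO COGS: 301 @ $16 + 94 @ $15 + 37 @ $12 = $6,670
Difference = |$4,460 − $6,670| = $2,210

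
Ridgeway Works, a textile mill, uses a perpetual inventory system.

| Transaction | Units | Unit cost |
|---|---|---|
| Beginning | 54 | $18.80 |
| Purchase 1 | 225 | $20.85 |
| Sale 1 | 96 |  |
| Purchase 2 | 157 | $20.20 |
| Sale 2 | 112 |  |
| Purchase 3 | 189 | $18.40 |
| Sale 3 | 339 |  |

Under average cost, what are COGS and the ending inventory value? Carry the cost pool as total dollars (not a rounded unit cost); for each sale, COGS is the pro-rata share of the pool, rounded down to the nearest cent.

After Beginning: 54 on hand, pool $1,015.20 (≈ $18.8000 each)
After Purchase 1: 279 on hand, pool $5,706.45 (≈ $20.4532 each)
Sale 1, sell 96: 96/279 × $5,706.45 → $1,963.50
After Purchase 2: 340 on hand, pool $6,914.35 (≈ $20.3363 each)
Sale 2, sell 112: 112/340 × $6,914.35 → $2,277.66
After Purchase 3: 417 on hand, pool $8,114.29 (≈ $19.4587 each)
Sale 3, sell 339: 339/417 × $8,114.29 → $6,596.50
Total COGS = $1,963.50 + $2,277.66 + $6,596.50 = $10,837.66
Ending inventory (cost pool remaining) = $1,517.79
Check: goods available $12,355.45 = COGS $10,837.66 + ending $1,517.79

COGS = $10,837.66; ending inventory = $1,517.79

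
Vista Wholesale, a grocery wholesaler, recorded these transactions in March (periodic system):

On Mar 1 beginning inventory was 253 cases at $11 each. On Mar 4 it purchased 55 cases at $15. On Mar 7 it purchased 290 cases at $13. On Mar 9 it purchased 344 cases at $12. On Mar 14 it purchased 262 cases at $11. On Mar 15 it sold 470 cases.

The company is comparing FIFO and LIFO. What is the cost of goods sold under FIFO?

FIFO COGS: 253 @ $11 + 55 @ $15 + 162 @ $13 = $5,714
LIFO COGS: 262 @ $11 + 208 @ $12 = $5,378

COGS = $5,714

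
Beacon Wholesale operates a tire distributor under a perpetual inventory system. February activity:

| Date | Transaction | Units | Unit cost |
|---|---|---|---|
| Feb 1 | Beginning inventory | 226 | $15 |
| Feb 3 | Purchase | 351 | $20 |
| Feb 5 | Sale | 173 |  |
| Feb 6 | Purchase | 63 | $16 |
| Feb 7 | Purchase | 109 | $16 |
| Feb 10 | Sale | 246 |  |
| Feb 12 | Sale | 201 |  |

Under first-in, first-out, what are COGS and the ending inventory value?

COGS = $11,098; ending inventory = $2,064

Feb 5, 173 sold [FIFO — oldest first]: 173 @ $15 = $2,595
Feb 10, 246 sold [FIFO — oldest first]: 53 @ $15 + 193 @ $20 = $4,655
Feb 12, 201 sold [FIFO — oldest first]: 158 @ $20 + 43 @ $16 = $3,848
Total COGS = $2,595 + $4,655 + $3,848 = $11,098
Ending inventory: 20 @ $16 + 109 @ $16 = $2,064
Check: goods available $13,162 = COGS $11,098 + ending $2,064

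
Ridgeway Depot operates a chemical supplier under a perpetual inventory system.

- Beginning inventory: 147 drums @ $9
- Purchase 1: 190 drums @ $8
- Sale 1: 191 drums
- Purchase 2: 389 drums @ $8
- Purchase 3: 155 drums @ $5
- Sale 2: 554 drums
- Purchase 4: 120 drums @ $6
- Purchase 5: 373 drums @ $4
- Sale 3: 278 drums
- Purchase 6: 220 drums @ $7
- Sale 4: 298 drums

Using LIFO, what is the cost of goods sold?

Sale 1 (191) [LIFO — newest first]: 190 @ $8 + 1 @ $9 = $1,529
Sale 2 (554) [LIFO — newest first]: 155 @ $5 + 389 @ $8 + 10 @ $9 = $3,977
Sale 3 (278) [LIFO — newest first]: 278 @ $4 = $1,112
Sale 4 (298) [LIFO — newest first]: 220 @ $7 + 78 @ $4 = $1,852
Total COGS = $1,529 + $3,977 + $1,112 + $1,852 = $8,470
Ending inventory: 136 @ $9 + 120 @ $6 + 17 @ $4 = $2,012

COGS = $8,470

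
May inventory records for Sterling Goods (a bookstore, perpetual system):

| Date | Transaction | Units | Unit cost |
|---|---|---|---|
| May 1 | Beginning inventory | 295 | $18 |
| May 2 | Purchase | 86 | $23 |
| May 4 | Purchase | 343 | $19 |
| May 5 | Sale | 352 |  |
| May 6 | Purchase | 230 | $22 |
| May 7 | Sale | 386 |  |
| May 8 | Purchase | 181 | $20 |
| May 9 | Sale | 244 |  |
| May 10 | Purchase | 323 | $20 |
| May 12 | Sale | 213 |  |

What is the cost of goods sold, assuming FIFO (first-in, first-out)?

May 5, 352 sold [FIFO — oldest first]: 295 @ $18 + 57 @ $23 = $6,621
May 7, 386 sold [FIFO — oldest first]: 29 @ $23 + 343 @ $19 + 14 @ $22 = $7,492
May 9, 244 sold [FIFO — oldest first]: 216 @ $22 + 28 @ $20 = $5,312
May 12, 213 sold [FIFO — oldest first]: 153 @ $20 + 60 @ $20 = $4,260
Total COGS = $6,621 + $7,492 + $5,312 + $4,260 = $23,685
Ending inventory: 263 @ $20 = $5,260

COGS = $23,685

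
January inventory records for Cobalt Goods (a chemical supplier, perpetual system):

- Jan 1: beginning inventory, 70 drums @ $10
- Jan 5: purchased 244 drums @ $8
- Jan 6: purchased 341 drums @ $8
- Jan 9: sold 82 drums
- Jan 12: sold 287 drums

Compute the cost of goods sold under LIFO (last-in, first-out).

COGS = $2,952

Jan 9, 82 sold [LIFO — newest first]: 82 @ $8 = $656
Jan 12, 287 sold [LIFO — newest first]: 259 @ $8 + 28 @ $8 = $2,296
Total COGS = $656 + $2,296 = $2,952
Ending inventory: 70 @ $10 + 216 @ $8 = $2,428
Check: goods available $5,380 = COGS $2,952 + ending $2,428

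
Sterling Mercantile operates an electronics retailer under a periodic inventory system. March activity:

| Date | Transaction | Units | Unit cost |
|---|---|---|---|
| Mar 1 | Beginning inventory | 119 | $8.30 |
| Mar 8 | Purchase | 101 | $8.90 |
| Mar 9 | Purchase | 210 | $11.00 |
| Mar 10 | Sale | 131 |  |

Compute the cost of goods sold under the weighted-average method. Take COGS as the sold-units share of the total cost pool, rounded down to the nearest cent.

COGS = $1,278.49

Mar 10, sell 131: 131/430 × $4,196.60 → $1,278.49
Ending inventory (cost pool remaining) = $2,918.11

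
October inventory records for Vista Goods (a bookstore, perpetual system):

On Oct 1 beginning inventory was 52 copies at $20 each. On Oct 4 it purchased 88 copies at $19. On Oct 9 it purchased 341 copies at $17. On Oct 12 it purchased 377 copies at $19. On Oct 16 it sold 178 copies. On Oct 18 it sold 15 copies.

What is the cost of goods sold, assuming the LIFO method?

COGS = $3,667

Oct 16, 178 sold [LIFO — newest first]: 178 @ $19 = $3,382
Oct 18, 15 sold [LIFO — newest first]: 15 @ $19 = $285
Total COGS = $3,382 + $285 = $3,667
Ending inventory: 52 @ $20 + 88 @ $19 + 341 @ $17 + 184 @ $19 = $12,005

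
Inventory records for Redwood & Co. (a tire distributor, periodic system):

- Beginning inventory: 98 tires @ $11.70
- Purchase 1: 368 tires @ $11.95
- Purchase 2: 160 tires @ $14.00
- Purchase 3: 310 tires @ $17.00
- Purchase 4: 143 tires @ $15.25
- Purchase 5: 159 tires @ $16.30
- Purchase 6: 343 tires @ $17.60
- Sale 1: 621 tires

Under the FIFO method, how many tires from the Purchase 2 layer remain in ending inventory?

Sale 1 (621) [FIFO — oldest first]: 98 @ $11.70 + 368 @ $11.95 + 155 @ $14.00 = $7,714.20
Ending inventory: 5 @ $14.00 + 310 @ $17.00 + 143 @ $15.25 + 159 @ $16.30 + 343 @ $17.60 = $16,149.25

5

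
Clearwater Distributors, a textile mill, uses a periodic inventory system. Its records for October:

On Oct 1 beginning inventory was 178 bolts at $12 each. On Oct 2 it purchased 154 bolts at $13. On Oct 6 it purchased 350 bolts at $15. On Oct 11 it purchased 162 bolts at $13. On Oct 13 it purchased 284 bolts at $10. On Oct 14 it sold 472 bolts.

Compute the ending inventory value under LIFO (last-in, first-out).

Ending inventory = $8,998

Oct 14, 472 sold [LIFO — newest first]: 284 @ $10 + 162 @ $13 + 26 @ $15 = $5,336
Ending inventory: 178 @ $12 + 154 @ $13 + 324 @ $15 = $8,998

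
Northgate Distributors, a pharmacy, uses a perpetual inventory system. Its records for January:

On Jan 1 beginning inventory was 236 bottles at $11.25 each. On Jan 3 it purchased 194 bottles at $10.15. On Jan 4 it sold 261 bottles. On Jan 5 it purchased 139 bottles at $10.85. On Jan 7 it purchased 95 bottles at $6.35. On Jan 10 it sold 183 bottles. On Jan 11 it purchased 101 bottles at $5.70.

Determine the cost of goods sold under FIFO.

COGS = $4,776.00

Jan 4, 261 sold [FIFO — oldest first]: 236 @ $11.25 + 25 @ $10.15 = $2,908.75
Jan 10, 183 sold [FIFO — oldest first]: 169 @ $10.15 + 14 @ $10.85 = $1,867.25
Total COGS = $2,908.75 + $1,867.25 = $4,776.00
Ending inventory: 125 @ $10.85 + 95 @ $6.35 + 101 @ $5.70 = $2,535.20
Check: goods available $7,311.20 = COGS $4,776.00 + ending $2,535.20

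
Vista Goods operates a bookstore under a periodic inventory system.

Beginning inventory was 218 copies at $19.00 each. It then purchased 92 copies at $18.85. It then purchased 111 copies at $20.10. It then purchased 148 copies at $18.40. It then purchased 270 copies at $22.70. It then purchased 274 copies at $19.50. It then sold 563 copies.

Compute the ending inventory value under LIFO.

Ending inventory = $10,480.90

Sale 1 (563) [LIFO — newest first]: 274 @ $19.50 + 270 @ $22.70 + 19 @ $18.40 = $11,821.60
Ending inventory: 218 @ $19.00 + 92 @ $18.85 + 111 @ $20.10 + 129 @ $18.40 = $10,480.90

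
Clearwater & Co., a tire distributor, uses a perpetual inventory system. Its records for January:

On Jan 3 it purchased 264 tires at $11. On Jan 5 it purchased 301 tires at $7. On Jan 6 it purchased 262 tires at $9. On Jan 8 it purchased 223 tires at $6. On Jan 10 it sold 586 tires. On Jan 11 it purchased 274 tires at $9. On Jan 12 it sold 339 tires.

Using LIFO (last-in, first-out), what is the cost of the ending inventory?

Jan 10, 586 sold [LIFO — newest first]: 223 @ $6 + 262 @ $9 + 101 @ $7 = $4,403
Jan 12, 339 sold [LIFO — newest first]: 274 @ $9 + 65 @ $7 = $2,921
Total COGS = $4,403 + $2,921 = $7,324
Ending inventory: 264 @ $11 + 135 @ $7 = $3,849
Check: goods available $11,173 = COGS $7,324 + ending $3,849

Ending inventory = $3,849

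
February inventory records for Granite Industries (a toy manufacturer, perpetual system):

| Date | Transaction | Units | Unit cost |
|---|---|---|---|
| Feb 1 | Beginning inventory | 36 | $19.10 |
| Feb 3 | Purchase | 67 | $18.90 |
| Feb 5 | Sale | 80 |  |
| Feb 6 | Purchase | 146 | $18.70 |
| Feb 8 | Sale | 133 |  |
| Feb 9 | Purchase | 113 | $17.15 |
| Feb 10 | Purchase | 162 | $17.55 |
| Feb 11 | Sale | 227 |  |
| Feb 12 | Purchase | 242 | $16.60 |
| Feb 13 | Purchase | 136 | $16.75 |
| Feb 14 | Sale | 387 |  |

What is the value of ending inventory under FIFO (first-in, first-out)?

Feb 5, 80 sold [FIFO — oldest first]: 36 @ $19.10 + 44 @ $18.90 = $1,519.20
Feb 8, 133 sold [FIFO — oldest first]: 23 @ $18.90 + 110 @ $18.70 = $2,491.70
Feb 11, 227 sold [FIFO — oldest first]: 36 @ $18.70 + 113 @ $17.15 + 78 @ $17.55 = $3,980.05
Feb 14, 387 sold [FIFO — oldest first]: 84 @ $17.55 + 242 @ $16.60 + 61 @ $16.75 = $6,513.15
Total COGS = $1,519.20 + $2,491.70 + $3,980.05 + $6,513.15 = $14,504.10
Ending inventory: 75 @ $16.75 = $1,256.25

Ending inventory = $1,256.25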